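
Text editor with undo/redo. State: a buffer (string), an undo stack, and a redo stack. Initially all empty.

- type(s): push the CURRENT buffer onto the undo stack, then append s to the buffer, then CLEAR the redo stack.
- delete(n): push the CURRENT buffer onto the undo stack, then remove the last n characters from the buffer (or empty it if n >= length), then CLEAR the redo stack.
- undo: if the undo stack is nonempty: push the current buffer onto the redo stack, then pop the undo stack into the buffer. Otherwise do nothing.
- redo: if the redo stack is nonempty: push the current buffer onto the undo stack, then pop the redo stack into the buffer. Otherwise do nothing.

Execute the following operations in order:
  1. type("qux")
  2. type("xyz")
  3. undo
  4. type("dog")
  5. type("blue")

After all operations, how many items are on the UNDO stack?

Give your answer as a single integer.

After op 1 (type): buf='qux' undo_depth=1 redo_depth=0
After op 2 (type): buf='quxxyz' undo_depth=2 redo_depth=0
After op 3 (undo): buf='qux' undo_depth=1 redo_depth=1
After op 4 (type): buf='quxdog' undo_depth=2 redo_depth=0
After op 5 (type): buf='quxdogblue' undo_depth=3 redo_depth=0

Answer: 3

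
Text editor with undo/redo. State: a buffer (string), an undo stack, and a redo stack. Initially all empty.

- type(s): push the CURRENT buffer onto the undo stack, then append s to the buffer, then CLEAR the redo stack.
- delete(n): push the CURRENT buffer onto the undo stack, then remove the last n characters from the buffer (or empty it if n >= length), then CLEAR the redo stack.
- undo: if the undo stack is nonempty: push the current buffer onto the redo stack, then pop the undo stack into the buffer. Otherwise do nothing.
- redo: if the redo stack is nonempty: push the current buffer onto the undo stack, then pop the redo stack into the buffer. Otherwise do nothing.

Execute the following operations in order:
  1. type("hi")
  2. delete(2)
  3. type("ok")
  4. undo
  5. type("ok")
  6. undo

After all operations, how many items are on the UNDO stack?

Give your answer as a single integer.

Answer: 2

Derivation:
After op 1 (type): buf='hi' undo_depth=1 redo_depth=0
After op 2 (delete): buf='(empty)' undo_depth=2 redo_depth=0
After op 3 (type): buf='ok' undo_depth=3 redo_depth=0
After op 4 (undo): buf='(empty)' undo_depth=2 redo_depth=1
After op 5 (type): buf='ok' undo_depth=3 redo_depth=0
After op 6 (undo): buf='(empty)' undo_depth=2 redo_depth=1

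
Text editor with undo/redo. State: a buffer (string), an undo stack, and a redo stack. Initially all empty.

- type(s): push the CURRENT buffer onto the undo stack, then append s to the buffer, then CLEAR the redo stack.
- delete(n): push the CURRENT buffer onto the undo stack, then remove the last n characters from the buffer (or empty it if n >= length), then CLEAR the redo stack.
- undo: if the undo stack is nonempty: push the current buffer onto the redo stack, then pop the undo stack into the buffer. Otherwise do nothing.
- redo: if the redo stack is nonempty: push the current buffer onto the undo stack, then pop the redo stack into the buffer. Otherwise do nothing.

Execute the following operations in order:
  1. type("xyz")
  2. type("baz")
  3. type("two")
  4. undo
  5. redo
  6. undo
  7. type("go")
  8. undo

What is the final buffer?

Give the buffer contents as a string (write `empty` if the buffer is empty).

After op 1 (type): buf='xyz' undo_depth=1 redo_depth=0
After op 2 (type): buf='xyzbaz' undo_depth=2 redo_depth=0
After op 3 (type): buf='xyzbaztwo' undo_depth=3 redo_depth=0
After op 4 (undo): buf='xyzbaz' undo_depth=2 redo_depth=1
After op 5 (redo): buf='xyzbaztwo' undo_depth=3 redo_depth=0
After op 6 (undo): buf='xyzbaz' undo_depth=2 redo_depth=1
After op 7 (type): buf='xyzbazgo' undo_depth=3 redo_depth=0
After op 8 (undo): buf='xyzbaz' undo_depth=2 redo_depth=1

Answer: xyzbaz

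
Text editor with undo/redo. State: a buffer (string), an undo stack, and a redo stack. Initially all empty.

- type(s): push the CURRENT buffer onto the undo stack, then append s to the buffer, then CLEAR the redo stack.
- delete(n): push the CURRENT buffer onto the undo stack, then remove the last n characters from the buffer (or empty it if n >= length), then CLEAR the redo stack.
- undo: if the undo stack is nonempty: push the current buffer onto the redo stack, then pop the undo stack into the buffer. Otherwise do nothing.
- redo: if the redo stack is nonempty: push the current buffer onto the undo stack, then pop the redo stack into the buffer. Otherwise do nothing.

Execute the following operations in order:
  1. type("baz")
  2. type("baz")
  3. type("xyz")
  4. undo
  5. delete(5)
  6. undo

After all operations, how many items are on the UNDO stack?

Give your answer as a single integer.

After op 1 (type): buf='baz' undo_depth=1 redo_depth=0
After op 2 (type): buf='bazbaz' undo_depth=2 redo_depth=0
After op 3 (type): buf='bazbazxyz' undo_depth=3 redo_depth=0
After op 4 (undo): buf='bazbaz' undo_depth=2 redo_depth=1
After op 5 (delete): buf='b' undo_depth=3 redo_depth=0
After op 6 (undo): buf='bazbaz' undo_depth=2 redo_depth=1

Answer: 2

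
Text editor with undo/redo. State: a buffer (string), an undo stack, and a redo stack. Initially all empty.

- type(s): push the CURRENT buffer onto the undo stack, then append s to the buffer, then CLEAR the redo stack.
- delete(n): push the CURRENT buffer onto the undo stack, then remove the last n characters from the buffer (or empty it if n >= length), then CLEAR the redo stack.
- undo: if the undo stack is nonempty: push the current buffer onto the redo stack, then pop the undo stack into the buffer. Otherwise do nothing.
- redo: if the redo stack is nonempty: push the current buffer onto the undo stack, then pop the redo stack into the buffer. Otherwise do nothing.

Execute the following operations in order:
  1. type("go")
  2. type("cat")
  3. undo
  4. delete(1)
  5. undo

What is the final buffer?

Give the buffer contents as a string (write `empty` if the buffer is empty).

Answer: go

Derivation:
After op 1 (type): buf='go' undo_depth=1 redo_depth=0
After op 2 (type): buf='gocat' undo_depth=2 redo_depth=0
After op 3 (undo): buf='go' undo_depth=1 redo_depth=1
After op 4 (delete): buf='g' undo_depth=2 redo_depth=0
After op 5 (undo): buf='go' undo_depth=1 redo_depth=1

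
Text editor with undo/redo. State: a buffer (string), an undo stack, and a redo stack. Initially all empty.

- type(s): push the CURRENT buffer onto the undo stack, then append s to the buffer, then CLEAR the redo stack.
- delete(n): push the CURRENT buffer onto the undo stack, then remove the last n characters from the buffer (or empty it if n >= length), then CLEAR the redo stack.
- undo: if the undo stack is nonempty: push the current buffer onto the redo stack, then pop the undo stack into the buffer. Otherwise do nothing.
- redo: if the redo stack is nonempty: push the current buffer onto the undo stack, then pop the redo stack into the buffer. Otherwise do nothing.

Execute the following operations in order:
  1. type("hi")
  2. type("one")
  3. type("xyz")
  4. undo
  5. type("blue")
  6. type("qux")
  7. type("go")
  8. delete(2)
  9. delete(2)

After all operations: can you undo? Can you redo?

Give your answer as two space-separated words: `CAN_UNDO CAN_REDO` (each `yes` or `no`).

After op 1 (type): buf='hi' undo_depth=1 redo_depth=0
After op 2 (type): buf='hione' undo_depth=2 redo_depth=0
After op 3 (type): buf='hionexyz' undo_depth=3 redo_depth=0
After op 4 (undo): buf='hione' undo_depth=2 redo_depth=1
After op 5 (type): buf='hioneblue' undo_depth=3 redo_depth=0
After op 6 (type): buf='hionebluequx' undo_depth=4 redo_depth=0
After op 7 (type): buf='hionebluequxgo' undo_depth=5 redo_depth=0
After op 8 (delete): buf='hionebluequx' undo_depth=6 redo_depth=0
After op 9 (delete): buf='hioneblueq' undo_depth=7 redo_depth=0

Answer: yes no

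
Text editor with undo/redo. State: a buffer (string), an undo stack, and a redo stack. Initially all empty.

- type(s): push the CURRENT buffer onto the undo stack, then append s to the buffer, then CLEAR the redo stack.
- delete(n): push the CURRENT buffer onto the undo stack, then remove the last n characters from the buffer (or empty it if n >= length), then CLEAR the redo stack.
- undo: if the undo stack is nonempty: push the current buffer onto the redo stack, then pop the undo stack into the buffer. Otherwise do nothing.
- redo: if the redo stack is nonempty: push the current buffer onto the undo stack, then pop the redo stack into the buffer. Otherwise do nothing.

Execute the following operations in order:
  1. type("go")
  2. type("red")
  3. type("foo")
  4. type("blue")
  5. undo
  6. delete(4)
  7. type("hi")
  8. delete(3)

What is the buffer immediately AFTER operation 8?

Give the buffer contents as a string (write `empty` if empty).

Answer: gor

Derivation:
After op 1 (type): buf='go' undo_depth=1 redo_depth=0
After op 2 (type): buf='gored' undo_depth=2 redo_depth=0
After op 3 (type): buf='goredfoo' undo_depth=3 redo_depth=0
After op 4 (type): buf='goredfooblue' undo_depth=4 redo_depth=0
After op 5 (undo): buf='goredfoo' undo_depth=3 redo_depth=1
After op 6 (delete): buf='gore' undo_depth=4 redo_depth=0
After op 7 (type): buf='gorehi' undo_depth=5 redo_depth=0
After op 8 (delete): buf='gor' undo_depth=6 redo_depth=0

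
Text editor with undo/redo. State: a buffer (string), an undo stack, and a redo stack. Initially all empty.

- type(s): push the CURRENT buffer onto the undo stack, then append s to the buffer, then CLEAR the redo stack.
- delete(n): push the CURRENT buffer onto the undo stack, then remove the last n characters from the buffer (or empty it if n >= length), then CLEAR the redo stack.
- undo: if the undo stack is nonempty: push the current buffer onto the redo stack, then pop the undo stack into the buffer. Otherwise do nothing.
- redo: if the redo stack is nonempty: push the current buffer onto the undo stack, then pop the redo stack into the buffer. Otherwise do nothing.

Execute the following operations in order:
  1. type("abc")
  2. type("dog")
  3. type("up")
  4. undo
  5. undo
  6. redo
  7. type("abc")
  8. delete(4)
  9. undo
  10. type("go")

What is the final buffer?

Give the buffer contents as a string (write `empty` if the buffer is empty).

After op 1 (type): buf='abc' undo_depth=1 redo_depth=0
After op 2 (type): buf='abcdog' undo_depth=2 redo_depth=0
After op 3 (type): buf='abcdogup' undo_depth=3 redo_depth=0
After op 4 (undo): buf='abcdog' undo_depth=2 redo_depth=1
After op 5 (undo): buf='abc' undo_depth=1 redo_depth=2
After op 6 (redo): buf='abcdog' undo_depth=2 redo_depth=1
After op 7 (type): buf='abcdogabc' undo_depth=3 redo_depth=0
After op 8 (delete): buf='abcdo' undo_depth=4 redo_depth=0
After op 9 (undo): buf='abcdogabc' undo_depth=3 redo_depth=1
After op 10 (type): buf='abcdogabcgo' undo_depth=4 redo_depth=0

Answer: abcdogabcgo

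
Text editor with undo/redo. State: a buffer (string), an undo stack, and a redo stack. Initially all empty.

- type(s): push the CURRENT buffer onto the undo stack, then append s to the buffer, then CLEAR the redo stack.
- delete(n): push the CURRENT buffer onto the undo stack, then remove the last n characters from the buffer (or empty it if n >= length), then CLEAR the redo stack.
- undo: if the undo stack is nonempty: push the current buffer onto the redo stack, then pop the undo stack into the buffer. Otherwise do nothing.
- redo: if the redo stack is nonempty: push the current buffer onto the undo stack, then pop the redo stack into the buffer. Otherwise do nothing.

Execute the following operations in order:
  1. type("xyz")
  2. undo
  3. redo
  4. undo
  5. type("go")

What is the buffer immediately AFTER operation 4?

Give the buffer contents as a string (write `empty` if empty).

After op 1 (type): buf='xyz' undo_depth=1 redo_depth=0
After op 2 (undo): buf='(empty)' undo_depth=0 redo_depth=1
After op 3 (redo): buf='xyz' undo_depth=1 redo_depth=0
After op 4 (undo): buf='(empty)' undo_depth=0 redo_depth=1

Answer: empty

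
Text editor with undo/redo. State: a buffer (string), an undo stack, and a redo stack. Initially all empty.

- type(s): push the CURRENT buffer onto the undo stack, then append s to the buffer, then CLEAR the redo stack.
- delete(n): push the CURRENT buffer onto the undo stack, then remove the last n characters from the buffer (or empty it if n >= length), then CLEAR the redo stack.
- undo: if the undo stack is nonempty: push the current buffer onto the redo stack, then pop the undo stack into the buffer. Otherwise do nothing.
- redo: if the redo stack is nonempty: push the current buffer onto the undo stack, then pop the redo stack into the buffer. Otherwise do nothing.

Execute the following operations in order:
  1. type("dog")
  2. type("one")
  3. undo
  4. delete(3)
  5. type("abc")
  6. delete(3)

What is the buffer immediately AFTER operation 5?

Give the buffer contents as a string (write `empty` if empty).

After op 1 (type): buf='dog' undo_depth=1 redo_depth=0
After op 2 (type): buf='dogone' undo_depth=2 redo_depth=0
After op 3 (undo): buf='dog' undo_depth=1 redo_depth=1
After op 4 (delete): buf='(empty)' undo_depth=2 redo_depth=0
After op 5 (type): buf='abc' undo_depth=3 redo_depth=0

Answer: abc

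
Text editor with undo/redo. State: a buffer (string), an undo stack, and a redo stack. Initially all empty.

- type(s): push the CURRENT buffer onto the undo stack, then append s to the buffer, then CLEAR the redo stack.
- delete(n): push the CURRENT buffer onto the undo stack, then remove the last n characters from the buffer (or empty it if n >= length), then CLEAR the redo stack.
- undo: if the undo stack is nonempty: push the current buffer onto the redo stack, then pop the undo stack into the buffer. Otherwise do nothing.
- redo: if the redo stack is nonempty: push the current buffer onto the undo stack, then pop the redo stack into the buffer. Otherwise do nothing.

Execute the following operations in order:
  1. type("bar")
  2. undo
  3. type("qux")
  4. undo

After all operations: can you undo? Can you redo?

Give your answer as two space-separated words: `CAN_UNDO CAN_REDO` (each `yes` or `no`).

Answer: no yes

Derivation:
After op 1 (type): buf='bar' undo_depth=1 redo_depth=0
After op 2 (undo): buf='(empty)' undo_depth=0 redo_depth=1
After op 3 (type): buf='qux' undo_depth=1 redo_depth=0
After op 4 (undo): buf='(empty)' undo_depth=0 redo_depth=1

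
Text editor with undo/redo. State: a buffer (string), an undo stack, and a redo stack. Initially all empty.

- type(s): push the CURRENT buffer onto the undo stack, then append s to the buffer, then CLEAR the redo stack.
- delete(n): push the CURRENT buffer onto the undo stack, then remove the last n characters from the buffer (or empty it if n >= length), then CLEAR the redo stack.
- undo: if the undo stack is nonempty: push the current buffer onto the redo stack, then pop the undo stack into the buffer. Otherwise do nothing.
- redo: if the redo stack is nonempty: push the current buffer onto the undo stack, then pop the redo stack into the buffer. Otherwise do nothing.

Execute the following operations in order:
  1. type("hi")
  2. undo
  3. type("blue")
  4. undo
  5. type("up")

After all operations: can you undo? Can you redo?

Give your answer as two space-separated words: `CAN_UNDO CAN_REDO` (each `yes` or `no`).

Answer: yes no

Derivation:
After op 1 (type): buf='hi' undo_depth=1 redo_depth=0
After op 2 (undo): buf='(empty)' undo_depth=0 redo_depth=1
After op 3 (type): buf='blue' undo_depth=1 redo_depth=0
After op 4 (undo): buf='(empty)' undo_depth=0 redo_depth=1
After op 5 (type): buf='up' undo_depth=1 redo_depth=0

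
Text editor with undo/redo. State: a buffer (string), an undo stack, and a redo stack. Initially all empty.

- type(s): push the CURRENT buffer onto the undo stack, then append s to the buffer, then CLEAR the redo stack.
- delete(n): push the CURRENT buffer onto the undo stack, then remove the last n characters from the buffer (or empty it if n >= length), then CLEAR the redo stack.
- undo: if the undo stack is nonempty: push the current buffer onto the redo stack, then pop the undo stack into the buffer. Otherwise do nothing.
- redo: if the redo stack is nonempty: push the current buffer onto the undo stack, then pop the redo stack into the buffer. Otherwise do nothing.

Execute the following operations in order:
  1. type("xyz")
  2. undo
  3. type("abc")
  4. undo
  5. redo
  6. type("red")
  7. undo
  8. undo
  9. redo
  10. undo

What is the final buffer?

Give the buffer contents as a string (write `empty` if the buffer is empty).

After op 1 (type): buf='xyz' undo_depth=1 redo_depth=0
After op 2 (undo): buf='(empty)' undo_depth=0 redo_depth=1
After op 3 (type): buf='abc' undo_depth=1 redo_depth=0
After op 4 (undo): buf='(empty)' undo_depth=0 redo_depth=1
After op 5 (redo): buf='abc' undo_depth=1 redo_depth=0
After op 6 (type): buf='abcred' undo_depth=2 redo_depth=0
After op 7 (undo): buf='abc' undo_depth=1 redo_depth=1
After op 8 (undo): buf='(empty)' undo_depth=0 redo_depth=2
After op 9 (redo): buf='abc' undo_depth=1 redo_depth=1
After op 10 (undo): buf='(empty)' undo_depth=0 redo_depth=2

Answer: empty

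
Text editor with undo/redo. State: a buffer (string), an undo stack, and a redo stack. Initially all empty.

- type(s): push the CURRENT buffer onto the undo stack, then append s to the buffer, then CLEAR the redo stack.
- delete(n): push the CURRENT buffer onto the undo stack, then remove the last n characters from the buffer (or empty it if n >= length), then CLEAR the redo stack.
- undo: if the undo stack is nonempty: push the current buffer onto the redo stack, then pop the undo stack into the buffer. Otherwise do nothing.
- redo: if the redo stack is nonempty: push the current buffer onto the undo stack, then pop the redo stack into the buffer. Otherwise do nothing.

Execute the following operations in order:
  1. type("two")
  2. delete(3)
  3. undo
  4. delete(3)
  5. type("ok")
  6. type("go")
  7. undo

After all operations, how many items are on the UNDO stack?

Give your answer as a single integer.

After op 1 (type): buf='two' undo_depth=1 redo_depth=0
After op 2 (delete): buf='(empty)' undo_depth=2 redo_depth=0
After op 3 (undo): buf='two' undo_depth=1 redo_depth=1
After op 4 (delete): buf='(empty)' undo_depth=2 redo_depth=0
After op 5 (type): buf='ok' undo_depth=3 redo_depth=0
After op 6 (type): buf='okgo' undo_depth=4 redo_depth=0
After op 7 (undo): buf='ok' undo_depth=3 redo_depth=1

Answer: 3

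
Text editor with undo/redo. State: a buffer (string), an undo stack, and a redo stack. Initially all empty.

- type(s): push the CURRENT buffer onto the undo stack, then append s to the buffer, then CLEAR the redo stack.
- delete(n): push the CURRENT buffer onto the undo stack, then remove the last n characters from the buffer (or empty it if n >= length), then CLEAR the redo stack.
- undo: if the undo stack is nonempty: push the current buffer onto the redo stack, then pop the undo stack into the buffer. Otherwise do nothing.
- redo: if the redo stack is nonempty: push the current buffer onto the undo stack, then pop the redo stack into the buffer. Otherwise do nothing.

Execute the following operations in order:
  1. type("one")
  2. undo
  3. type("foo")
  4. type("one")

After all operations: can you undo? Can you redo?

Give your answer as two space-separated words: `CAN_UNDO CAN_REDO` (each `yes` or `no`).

Answer: yes no

Derivation:
After op 1 (type): buf='one' undo_depth=1 redo_depth=0
After op 2 (undo): buf='(empty)' undo_depth=0 redo_depth=1
After op 3 (type): buf='foo' undo_depth=1 redo_depth=0
After op 4 (type): buf='fooone' undo_depth=2 redo_depth=0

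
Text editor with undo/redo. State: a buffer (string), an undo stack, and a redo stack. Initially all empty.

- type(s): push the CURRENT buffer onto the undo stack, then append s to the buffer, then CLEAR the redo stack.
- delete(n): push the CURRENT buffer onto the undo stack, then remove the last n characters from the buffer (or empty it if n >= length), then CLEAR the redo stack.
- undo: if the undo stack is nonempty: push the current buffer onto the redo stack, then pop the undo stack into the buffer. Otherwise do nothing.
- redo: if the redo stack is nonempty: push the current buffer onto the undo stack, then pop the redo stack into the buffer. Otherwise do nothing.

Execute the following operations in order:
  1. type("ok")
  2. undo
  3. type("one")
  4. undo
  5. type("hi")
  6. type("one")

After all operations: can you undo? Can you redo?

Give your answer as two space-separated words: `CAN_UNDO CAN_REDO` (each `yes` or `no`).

Answer: yes no

Derivation:
After op 1 (type): buf='ok' undo_depth=1 redo_depth=0
After op 2 (undo): buf='(empty)' undo_depth=0 redo_depth=1
After op 3 (type): buf='one' undo_depth=1 redo_depth=0
After op 4 (undo): buf='(empty)' undo_depth=0 redo_depth=1
After op 5 (type): buf='hi' undo_depth=1 redo_depth=0
After op 6 (type): buf='hione' undo_depth=2 redo_depth=0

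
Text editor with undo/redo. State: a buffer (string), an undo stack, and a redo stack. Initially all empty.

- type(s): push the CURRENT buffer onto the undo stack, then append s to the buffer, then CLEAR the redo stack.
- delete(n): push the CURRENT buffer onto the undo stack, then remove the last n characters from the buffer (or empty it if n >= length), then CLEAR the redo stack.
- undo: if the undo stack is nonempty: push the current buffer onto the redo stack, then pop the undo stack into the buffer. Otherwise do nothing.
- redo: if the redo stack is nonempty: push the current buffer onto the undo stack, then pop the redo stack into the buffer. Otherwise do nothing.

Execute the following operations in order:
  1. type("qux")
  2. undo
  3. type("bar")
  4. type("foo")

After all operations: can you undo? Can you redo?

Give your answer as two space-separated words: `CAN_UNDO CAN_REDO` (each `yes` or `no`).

Answer: yes no

Derivation:
After op 1 (type): buf='qux' undo_depth=1 redo_depth=0
After op 2 (undo): buf='(empty)' undo_depth=0 redo_depth=1
After op 3 (type): buf='bar' undo_depth=1 redo_depth=0
After op 4 (type): buf='barfoo' undo_depth=2 redo_depth=0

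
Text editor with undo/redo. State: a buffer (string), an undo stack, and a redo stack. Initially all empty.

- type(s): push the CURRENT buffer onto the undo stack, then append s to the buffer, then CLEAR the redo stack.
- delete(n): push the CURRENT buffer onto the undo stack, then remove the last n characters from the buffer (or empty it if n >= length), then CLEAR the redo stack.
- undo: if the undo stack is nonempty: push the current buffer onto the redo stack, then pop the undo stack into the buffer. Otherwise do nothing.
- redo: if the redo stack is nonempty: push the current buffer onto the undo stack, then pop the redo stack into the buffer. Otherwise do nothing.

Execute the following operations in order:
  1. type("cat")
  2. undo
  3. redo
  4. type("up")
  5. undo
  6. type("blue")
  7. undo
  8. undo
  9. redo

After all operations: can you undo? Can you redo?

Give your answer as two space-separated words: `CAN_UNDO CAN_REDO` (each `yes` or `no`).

Answer: yes yes

Derivation:
After op 1 (type): buf='cat' undo_depth=1 redo_depth=0
After op 2 (undo): buf='(empty)' undo_depth=0 redo_depth=1
After op 3 (redo): buf='cat' undo_depth=1 redo_depth=0
After op 4 (type): buf='catup' undo_depth=2 redo_depth=0
After op 5 (undo): buf='cat' undo_depth=1 redo_depth=1
After op 6 (type): buf='catblue' undo_depth=2 redo_depth=0
After op 7 (undo): buf='cat' undo_depth=1 redo_depth=1
After op 8 (undo): buf='(empty)' undo_depth=0 redo_depth=2
After op 9 (redo): buf='cat' undo_depth=1 redo_depth=1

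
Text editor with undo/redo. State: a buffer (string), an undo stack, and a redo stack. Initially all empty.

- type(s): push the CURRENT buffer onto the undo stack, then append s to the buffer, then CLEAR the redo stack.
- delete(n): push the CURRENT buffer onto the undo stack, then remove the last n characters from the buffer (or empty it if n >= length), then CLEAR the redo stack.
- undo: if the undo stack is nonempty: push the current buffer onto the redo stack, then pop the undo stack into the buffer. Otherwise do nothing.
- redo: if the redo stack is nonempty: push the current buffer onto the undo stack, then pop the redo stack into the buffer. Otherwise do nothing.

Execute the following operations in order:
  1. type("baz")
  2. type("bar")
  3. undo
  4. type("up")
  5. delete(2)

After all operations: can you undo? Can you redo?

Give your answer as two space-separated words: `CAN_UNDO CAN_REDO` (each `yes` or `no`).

After op 1 (type): buf='baz' undo_depth=1 redo_depth=0
After op 2 (type): buf='bazbar' undo_depth=2 redo_depth=0
After op 3 (undo): buf='baz' undo_depth=1 redo_depth=1
After op 4 (type): buf='bazup' undo_depth=2 redo_depth=0
After op 5 (delete): buf='baz' undo_depth=3 redo_depth=0

Answer: yes no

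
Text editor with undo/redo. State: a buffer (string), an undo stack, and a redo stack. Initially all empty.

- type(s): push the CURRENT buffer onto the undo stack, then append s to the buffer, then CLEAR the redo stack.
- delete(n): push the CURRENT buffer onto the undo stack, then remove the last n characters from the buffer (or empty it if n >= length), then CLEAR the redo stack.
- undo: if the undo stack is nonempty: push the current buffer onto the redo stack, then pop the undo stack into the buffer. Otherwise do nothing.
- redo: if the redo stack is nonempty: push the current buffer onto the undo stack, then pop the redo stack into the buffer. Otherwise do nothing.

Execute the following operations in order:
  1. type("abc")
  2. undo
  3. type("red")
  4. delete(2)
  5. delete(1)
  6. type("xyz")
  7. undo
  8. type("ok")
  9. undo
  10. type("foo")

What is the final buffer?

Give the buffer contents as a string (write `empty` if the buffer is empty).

Answer: foo

Derivation:
After op 1 (type): buf='abc' undo_depth=1 redo_depth=0
After op 2 (undo): buf='(empty)' undo_depth=0 redo_depth=1
After op 3 (type): buf='red' undo_depth=1 redo_depth=0
After op 4 (delete): buf='r' undo_depth=2 redo_depth=0
After op 5 (delete): buf='(empty)' undo_depth=3 redo_depth=0
After op 6 (type): buf='xyz' undo_depth=4 redo_depth=0
After op 7 (undo): buf='(empty)' undo_depth=3 redo_depth=1
After op 8 (type): buf='ok' undo_depth=4 redo_depth=0
After op 9 (undo): buf='(empty)' undo_depth=3 redo_depth=1
After op 10 (type): buf='foo' undo_depth=4 redo_depth=0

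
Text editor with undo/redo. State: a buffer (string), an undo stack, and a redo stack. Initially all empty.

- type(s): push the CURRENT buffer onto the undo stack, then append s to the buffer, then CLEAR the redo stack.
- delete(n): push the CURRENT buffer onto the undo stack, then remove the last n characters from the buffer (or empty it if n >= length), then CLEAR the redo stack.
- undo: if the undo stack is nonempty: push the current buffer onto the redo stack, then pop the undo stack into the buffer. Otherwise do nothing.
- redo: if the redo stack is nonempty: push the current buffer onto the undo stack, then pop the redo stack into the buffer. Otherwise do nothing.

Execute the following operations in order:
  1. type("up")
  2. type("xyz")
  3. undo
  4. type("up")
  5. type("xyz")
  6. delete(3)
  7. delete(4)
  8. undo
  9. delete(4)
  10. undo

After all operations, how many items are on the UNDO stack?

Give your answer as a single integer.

Answer: 4

Derivation:
After op 1 (type): buf='up' undo_depth=1 redo_depth=0
After op 2 (type): buf='upxyz' undo_depth=2 redo_depth=0
After op 3 (undo): buf='up' undo_depth=1 redo_depth=1
After op 4 (type): buf='upup' undo_depth=2 redo_depth=0
After op 5 (type): buf='upupxyz' undo_depth=3 redo_depth=0
After op 6 (delete): buf='upup' undo_depth=4 redo_depth=0
After op 7 (delete): buf='(empty)' undo_depth=5 redo_depth=0
After op 8 (undo): buf='upup' undo_depth=4 redo_depth=1
After op 9 (delete): buf='(empty)' undo_depth=5 redo_depth=0
After op 10 (undo): buf='upup' undo_depth=4 redo_depth=1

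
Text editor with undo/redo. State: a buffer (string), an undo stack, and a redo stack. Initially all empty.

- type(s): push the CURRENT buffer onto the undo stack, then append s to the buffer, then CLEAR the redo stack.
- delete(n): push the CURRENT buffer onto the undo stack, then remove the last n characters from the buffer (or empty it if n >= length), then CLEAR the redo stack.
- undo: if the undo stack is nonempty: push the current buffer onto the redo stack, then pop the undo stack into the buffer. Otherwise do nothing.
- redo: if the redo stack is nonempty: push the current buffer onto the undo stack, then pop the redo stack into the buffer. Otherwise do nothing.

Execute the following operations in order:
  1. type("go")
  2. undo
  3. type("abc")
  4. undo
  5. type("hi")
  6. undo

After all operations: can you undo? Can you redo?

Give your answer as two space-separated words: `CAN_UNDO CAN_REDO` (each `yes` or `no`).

After op 1 (type): buf='go' undo_depth=1 redo_depth=0
After op 2 (undo): buf='(empty)' undo_depth=0 redo_depth=1
After op 3 (type): buf='abc' undo_depth=1 redo_depth=0
After op 4 (undo): buf='(empty)' undo_depth=0 redo_depth=1
After op 5 (type): buf='hi' undo_depth=1 redo_depth=0
After op 6 (undo): buf='(empty)' undo_depth=0 redo_depth=1

Answer: no yes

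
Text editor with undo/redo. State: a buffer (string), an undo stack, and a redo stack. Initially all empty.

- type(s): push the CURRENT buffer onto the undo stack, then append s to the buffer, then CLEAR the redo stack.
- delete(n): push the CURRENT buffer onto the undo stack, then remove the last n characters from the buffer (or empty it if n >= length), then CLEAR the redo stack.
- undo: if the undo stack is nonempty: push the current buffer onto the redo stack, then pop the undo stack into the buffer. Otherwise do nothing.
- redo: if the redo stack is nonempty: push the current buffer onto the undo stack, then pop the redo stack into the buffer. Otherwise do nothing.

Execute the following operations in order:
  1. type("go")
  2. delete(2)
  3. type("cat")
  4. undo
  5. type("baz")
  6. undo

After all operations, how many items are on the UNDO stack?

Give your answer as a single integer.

After op 1 (type): buf='go' undo_depth=1 redo_depth=0
After op 2 (delete): buf='(empty)' undo_depth=2 redo_depth=0
After op 3 (type): buf='cat' undo_depth=3 redo_depth=0
After op 4 (undo): buf='(empty)' undo_depth=2 redo_depth=1
After op 5 (type): buf='baz' undo_depth=3 redo_depth=0
After op 6 (undo): buf='(empty)' undo_depth=2 redo_depth=1

Answer: 2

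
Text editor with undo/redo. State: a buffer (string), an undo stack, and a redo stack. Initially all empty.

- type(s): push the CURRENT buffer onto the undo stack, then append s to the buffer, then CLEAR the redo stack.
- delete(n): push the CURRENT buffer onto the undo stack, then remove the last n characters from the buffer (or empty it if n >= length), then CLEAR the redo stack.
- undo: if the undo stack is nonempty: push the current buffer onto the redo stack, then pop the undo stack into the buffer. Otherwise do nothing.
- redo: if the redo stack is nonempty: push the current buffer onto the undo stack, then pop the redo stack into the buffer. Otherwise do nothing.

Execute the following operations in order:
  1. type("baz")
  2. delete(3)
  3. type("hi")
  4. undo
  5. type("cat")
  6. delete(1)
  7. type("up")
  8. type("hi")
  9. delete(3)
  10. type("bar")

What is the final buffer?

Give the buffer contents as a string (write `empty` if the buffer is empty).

Answer: caubar

Derivation:
After op 1 (type): buf='baz' undo_depth=1 redo_depth=0
After op 2 (delete): buf='(empty)' undo_depth=2 redo_depth=0
After op 3 (type): buf='hi' undo_depth=3 redo_depth=0
After op 4 (undo): buf='(empty)' undo_depth=2 redo_depth=1
After op 5 (type): buf='cat' undo_depth=3 redo_depth=0
After op 6 (delete): buf='ca' undo_depth=4 redo_depth=0
After op 7 (type): buf='caup' undo_depth=5 redo_depth=0
After op 8 (type): buf='cauphi' undo_depth=6 redo_depth=0
After op 9 (delete): buf='cau' undo_depth=7 redo_depth=0
After op 10 (type): buf='caubar' undo_depth=8 redo_depth=0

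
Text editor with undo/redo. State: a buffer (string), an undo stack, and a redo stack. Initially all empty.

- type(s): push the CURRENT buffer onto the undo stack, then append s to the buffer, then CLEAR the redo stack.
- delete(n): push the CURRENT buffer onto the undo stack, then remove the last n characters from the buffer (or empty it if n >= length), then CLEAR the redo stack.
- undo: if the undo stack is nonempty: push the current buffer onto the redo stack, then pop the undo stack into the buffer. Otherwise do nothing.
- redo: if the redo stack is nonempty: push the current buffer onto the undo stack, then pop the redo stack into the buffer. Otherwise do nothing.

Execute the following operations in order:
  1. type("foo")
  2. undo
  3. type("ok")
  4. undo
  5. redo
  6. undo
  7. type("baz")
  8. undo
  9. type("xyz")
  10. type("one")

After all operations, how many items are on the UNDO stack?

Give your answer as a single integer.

After op 1 (type): buf='foo' undo_depth=1 redo_depth=0
After op 2 (undo): buf='(empty)' undo_depth=0 redo_depth=1
After op 3 (type): buf='ok' undo_depth=1 redo_depth=0
After op 4 (undo): buf='(empty)' undo_depth=0 redo_depth=1
After op 5 (redo): buf='ok' undo_depth=1 redo_depth=0
After op 6 (undo): buf='(empty)' undo_depth=0 redo_depth=1
After op 7 (type): buf='baz' undo_depth=1 redo_depth=0
After op 8 (undo): buf='(empty)' undo_depth=0 redo_depth=1
After op 9 (type): buf='xyz' undo_depth=1 redo_depth=0
After op 10 (type): buf='xyzone' undo_depth=2 redo_depth=0

Answer: 2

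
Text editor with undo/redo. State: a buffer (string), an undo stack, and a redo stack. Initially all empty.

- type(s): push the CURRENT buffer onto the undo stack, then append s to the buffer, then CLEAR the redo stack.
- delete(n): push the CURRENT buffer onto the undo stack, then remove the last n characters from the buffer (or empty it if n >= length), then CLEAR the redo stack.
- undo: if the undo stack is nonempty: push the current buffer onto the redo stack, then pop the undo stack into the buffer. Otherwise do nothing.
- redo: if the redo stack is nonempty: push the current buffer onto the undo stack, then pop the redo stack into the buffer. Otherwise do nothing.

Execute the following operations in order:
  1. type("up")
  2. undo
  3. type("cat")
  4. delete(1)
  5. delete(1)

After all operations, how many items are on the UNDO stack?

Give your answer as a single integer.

After op 1 (type): buf='up' undo_depth=1 redo_depth=0
After op 2 (undo): buf='(empty)' undo_depth=0 redo_depth=1
After op 3 (type): buf='cat' undo_depth=1 redo_depth=0
After op 4 (delete): buf='ca' undo_depth=2 redo_depth=0
After op 5 (delete): buf='c' undo_depth=3 redo_depth=0

Answer: 3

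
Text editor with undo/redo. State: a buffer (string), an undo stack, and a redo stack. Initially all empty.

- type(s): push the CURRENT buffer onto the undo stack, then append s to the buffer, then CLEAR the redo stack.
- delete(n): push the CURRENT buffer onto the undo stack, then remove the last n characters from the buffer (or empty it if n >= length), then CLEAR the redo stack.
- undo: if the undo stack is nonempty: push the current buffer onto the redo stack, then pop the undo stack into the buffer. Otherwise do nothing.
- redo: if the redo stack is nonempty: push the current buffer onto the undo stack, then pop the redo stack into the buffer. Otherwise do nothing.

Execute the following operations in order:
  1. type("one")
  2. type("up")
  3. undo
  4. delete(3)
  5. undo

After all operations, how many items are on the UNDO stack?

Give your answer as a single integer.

Answer: 1

Derivation:
After op 1 (type): buf='one' undo_depth=1 redo_depth=0
After op 2 (type): buf='oneup' undo_depth=2 redo_depth=0
After op 3 (undo): buf='one' undo_depth=1 redo_depth=1
After op 4 (delete): buf='(empty)' undo_depth=2 redo_depth=0
After op 5 (undo): buf='one' undo_depth=1 redo_depth=1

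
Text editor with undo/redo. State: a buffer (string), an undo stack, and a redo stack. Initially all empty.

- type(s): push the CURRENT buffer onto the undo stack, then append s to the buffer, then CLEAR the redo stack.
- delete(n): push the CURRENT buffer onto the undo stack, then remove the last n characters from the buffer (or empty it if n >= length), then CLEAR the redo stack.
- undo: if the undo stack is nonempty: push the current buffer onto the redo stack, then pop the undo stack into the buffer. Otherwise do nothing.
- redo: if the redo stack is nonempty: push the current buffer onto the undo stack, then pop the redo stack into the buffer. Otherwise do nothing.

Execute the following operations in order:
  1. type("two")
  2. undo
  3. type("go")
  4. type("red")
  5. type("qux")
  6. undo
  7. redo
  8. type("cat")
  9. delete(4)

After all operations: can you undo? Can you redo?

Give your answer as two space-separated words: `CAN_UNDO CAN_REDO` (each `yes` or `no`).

After op 1 (type): buf='two' undo_depth=1 redo_depth=0
After op 2 (undo): buf='(empty)' undo_depth=0 redo_depth=1
After op 3 (type): buf='go' undo_depth=1 redo_depth=0
After op 4 (type): buf='gored' undo_depth=2 redo_depth=0
After op 5 (type): buf='goredqux' undo_depth=3 redo_depth=0
After op 6 (undo): buf='gored' undo_depth=2 redo_depth=1
After op 7 (redo): buf='goredqux' undo_depth=3 redo_depth=0
After op 8 (type): buf='goredquxcat' undo_depth=4 redo_depth=0
After op 9 (delete): buf='goredqu' undo_depth=5 redo_depth=0

Answer: yes no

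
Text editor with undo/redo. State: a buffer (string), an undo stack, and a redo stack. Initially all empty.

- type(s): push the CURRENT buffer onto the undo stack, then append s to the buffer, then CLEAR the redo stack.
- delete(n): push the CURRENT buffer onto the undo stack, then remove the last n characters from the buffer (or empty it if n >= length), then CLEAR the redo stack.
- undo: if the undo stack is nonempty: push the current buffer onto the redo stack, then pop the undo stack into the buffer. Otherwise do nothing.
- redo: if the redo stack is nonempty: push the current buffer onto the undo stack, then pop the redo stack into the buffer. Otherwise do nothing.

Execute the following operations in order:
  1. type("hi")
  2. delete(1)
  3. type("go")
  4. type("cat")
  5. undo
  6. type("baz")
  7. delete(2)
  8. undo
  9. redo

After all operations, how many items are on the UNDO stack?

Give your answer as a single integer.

After op 1 (type): buf='hi' undo_depth=1 redo_depth=0
After op 2 (delete): buf='h' undo_depth=2 redo_depth=0
After op 3 (type): buf='hgo' undo_depth=3 redo_depth=0
After op 4 (type): buf='hgocat' undo_depth=4 redo_depth=0
After op 5 (undo): buf='hgo' undo_depth=3 redo_depth=1
After op 6 (type): buf='hgobaz' undo_depth=4 redo_depth=0
After op 7 (delete): buf='hgob' undo_depth=5 redo_depth=0
After op 8 (undo): buf='hgobaz' undo_depth=4 redo_depth=1
After op 9 (redo): buf='hgob' undo_depth=5 redo_depth=0

Answer: 5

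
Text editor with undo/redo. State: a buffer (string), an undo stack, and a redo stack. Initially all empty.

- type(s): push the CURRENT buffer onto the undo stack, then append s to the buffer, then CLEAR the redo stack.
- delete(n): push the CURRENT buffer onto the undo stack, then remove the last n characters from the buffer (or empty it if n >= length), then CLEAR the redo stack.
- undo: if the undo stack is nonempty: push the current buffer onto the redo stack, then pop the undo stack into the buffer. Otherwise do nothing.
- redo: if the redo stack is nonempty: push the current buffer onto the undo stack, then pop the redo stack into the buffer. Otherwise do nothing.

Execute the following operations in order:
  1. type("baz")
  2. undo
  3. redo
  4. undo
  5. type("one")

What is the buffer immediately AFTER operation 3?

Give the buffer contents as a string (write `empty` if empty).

Answer: baz

Derivation:
After op 1 (type): buf='baz' undo_depth=1 redo_depth=0
After op 2 (undo): buf='(empty)' undo_depth=0 redo_depth=1
After op 3 (redo): buf='baz' undo_depth=1 redo_depth=0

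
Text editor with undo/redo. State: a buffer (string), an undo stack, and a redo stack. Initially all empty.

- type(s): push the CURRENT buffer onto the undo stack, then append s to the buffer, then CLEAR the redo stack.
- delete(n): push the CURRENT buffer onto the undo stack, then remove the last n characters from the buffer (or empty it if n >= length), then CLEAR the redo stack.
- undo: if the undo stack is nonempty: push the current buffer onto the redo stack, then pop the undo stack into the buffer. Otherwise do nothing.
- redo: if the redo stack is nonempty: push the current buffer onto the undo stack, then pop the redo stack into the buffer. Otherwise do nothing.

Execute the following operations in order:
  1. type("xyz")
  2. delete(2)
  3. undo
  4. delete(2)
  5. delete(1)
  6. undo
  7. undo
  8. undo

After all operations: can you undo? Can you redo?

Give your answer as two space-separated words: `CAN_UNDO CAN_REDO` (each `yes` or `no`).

After op 1 (type): buf='xyz' undo_depth=1 redo_depth=0
After op 2 (delete): buf='x' undo_depth=2 redo_depth=0
After op 3 (undo): buf='xyz' undo_depth=1 redo_depth=1
After op 4 (delete): buf='x' undo_depth=2 redo_depth=0
After op 5 (delete): buf='(empty)' undo_depth=3 redo_depth=0
After op 6 (undo): buf='x' undo_depth=2 redo_depth=1
After op 7 (undo): buf='xyz' undo_depth=1 redo_depth=2
After op 8 (undo): buf='(empty)' undo_depth=0 redo_depth=3

Answer: no yes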